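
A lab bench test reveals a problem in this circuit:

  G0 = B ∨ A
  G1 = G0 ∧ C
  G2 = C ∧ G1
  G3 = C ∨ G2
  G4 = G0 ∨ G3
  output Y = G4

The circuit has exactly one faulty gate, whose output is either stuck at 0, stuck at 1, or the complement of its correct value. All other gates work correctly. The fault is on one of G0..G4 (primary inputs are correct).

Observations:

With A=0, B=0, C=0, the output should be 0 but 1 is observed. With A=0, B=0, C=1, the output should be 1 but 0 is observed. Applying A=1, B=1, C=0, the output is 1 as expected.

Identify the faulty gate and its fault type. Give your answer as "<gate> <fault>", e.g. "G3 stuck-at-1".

Fault-free values for test 1 (A=0, B=0, C=0): G0=0, G1=0, G2=0, G3=0, G4=0, giving Y=0. Observed 1.
Test 1: faults giving observed 1 are {G0 stuck-at-1, G0 inverted output, G2 stuck-at-1, G2 inverted output, G3 stuck-at-1, G3 inverted output, G4 stuck-at-1, G4 inverted output}.
Test 2 (A=0, B=0, C=1): fault-free G0=0, G1=0, G2=0, G3=1, G4=1 → 1; observed 0. Eliminates G0 stuck-at-1, G0 inverted output, G2 stuck-at-1, G2 inverted output, G3 stuck-at-1, G4 stuck-at-1.
Test 3 (A=1, B=1, C=0): fault-free G0=1, G1=0, G2=0, G3=0, G4=1 → 1; observed 1. Eliminates G4 inverted output.
Only G3 inverted output is consistent with every test.

G3 inverted output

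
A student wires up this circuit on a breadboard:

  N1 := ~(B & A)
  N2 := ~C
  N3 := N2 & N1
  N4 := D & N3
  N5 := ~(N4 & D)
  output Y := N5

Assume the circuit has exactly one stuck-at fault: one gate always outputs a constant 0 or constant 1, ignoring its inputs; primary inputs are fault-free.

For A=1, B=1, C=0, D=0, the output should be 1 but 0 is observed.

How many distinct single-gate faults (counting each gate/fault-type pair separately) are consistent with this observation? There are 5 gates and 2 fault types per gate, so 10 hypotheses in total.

1

Fault-free: N1=0, N2=1, N3=0, N4=0, N5=1 → 1. Observed 0.
  N1 stuck-at-0: output 1 ✗
  N1 stuck-at-1: output 1 ✗
  N2 stuck-at-0: output 1 ✗
  N2 stuck-at-1: output 1 ✗
  N3 stuck-at-0: output 1 ✗
  N3 stuck-at-1: output 1 ✗
  N4 stuck-at-0: output 1 ✗
  N4 stuck-at-1: output 1 ✗
  N5 stuck-at-0: output 0 ✓
  N5 stuck-at-1: output 1 ✗
Consistent faults: {N5 stuck-at-0} — 1 in all.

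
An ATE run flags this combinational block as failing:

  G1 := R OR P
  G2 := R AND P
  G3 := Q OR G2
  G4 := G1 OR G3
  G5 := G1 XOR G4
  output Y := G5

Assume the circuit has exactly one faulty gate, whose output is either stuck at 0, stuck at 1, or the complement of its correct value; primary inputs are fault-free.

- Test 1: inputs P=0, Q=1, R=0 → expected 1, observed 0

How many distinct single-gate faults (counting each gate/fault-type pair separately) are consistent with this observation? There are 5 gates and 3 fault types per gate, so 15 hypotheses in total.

Fault-free: G1=0, G2=0, G3=1, G4=1, G5=1 → 1. Observed 0.
  G1: stuck-at-1, inverted output ✓; others ✗
  G2: none of the 3 fault types match ✗
  G3: stuck-at-0, inverted output ✓; others ✗
  G4: stuck-at-0, inverted output ✓; others ✗
  G5: stuck-at-0, inverted output ✓; others ✗
Consistent faults: {G1 stuck-at-1, G1 inverted output, G3 stuck-at-0, G3 inverted output, G4 stuck-at-0, G4 inverted output, G5 stuck-at-0, G5 inverted output} — 8 in all.

8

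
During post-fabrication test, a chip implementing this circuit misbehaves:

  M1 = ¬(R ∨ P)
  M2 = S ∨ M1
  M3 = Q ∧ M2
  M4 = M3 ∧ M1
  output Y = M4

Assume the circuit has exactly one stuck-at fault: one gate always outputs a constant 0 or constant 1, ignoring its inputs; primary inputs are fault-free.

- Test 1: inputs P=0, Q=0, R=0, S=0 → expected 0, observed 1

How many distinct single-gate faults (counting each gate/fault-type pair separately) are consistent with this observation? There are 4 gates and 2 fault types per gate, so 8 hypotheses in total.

Fault-free: M1=1, M2=1, M3=0, M4=0 → 0. Observed 1.
  M1 stuck-at-0: output 0 ✗
  M1 stuck-at-1: output 0 ✗
  M2 stuck-at-0: output 0 ✗
  M2 stuck-at-1: output 0 ✗
  M3 stuck-at-0: output 0 ✗
  M3 stuck-at-1: output 1 ✓
  M4 stuck-at-0: output 0 ✗
  M4 stuck-at-1: output 1 ✓
Consistent faults: {M3 stuck-at-1, M4 stuck-at-1} — 2 in all.

2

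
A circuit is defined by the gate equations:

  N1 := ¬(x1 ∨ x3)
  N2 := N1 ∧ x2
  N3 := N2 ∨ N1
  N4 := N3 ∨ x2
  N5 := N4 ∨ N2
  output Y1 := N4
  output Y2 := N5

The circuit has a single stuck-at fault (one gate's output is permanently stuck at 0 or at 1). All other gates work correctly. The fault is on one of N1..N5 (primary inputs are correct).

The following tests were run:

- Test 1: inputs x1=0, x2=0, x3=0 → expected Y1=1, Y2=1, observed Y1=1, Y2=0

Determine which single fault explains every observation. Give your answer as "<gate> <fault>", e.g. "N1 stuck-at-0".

N5 stuck-at-0

Fault-free values for test 1 (x1=0, x2=0, x3=0): N1=1, N2=0, N3=1, N4=1, N5=1, giving Y1=1, Y2=1. Observed Y1=1, Y2=0.
Test 1: faults giving observed Y1=1, Y2=0 are {N5 stuck-at-0}.
Only N5 stuck-at-0 is consistent with every test.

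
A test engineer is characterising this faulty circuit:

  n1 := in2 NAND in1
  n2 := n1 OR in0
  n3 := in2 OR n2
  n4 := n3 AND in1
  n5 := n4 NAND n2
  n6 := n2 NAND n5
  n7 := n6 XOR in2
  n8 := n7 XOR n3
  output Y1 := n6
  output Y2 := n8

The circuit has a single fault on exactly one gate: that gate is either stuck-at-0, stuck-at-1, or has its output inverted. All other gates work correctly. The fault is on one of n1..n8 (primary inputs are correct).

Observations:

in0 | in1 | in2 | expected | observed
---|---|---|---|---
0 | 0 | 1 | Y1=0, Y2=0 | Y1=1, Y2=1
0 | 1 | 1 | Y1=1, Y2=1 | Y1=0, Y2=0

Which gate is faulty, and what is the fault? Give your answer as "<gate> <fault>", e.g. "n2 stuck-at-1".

n6 inverted output

Fault-free values for test 1 (in0=0, in1=0, in2=1): n1=1, n2=1, n3=1, n4=0, n5=1, n6=0, n7=1, n8=0, giving Y1=0, Y2=0. Observed Y1=1, Y2=1.
Test 1: faults giving observed Y1=1, Y2=1 are {n1 stuck-at-0, n1 inverted output, n2 stuck-at-0, n2 inverted output, n4 stuck-at-1, n4 inverted output, n5 stuck-at-0, n5 inverted output, n6 stuck-at-1, n6 inverted output}.
Test 2 (in0=0, in1=1, in2=1): fault-free n1=0, n2=0, n3=1, n4=1, n5=1, n6=1, n7=0, n8=1 → Y1=1, Y2=1; observed Y1=0, Y2=0. Eliminates n1 stuck-at-0, n1 inverted output, n2 stuck-at-0, n2 inverted output, n4 stuck-at-1, n4 inverted output, n5 stuck-at-0, n5 inverted output, n6 stuck-at-1.
Only n6 inverted output is consistent with every test.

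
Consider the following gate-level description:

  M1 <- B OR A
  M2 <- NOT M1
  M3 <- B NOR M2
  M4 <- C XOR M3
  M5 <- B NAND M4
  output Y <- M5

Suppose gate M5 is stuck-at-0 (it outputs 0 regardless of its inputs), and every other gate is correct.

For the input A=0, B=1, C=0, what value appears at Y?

0

Propagate with M5 forced: M1=1, M2=0, M3=0, M4=0, M5=0 [stuck-at-0].
So Y = 0. (Without the fault it would be 1.)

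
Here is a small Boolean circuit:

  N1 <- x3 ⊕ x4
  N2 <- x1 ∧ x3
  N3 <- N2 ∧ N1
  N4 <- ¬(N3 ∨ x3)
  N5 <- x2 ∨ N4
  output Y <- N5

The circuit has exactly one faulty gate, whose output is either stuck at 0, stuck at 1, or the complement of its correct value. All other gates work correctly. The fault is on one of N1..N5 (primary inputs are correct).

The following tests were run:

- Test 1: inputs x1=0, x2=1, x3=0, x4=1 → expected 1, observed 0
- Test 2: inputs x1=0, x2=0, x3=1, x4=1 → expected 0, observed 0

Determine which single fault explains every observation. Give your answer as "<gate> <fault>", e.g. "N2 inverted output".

Fault-free values for test 1 (x1=0, x2=1, x3=0, x4=1): N1=1, N2=0, N3=0, N4=1, N5=1, giving Y=1. Observed 0.
Test 1: faults giving observed 0 are {N5 stuck-at-0, N5 inverted output}.
Test 2 (x1=0, x2=0, x3=1, x4=1): fault-free N1=0, N2=0, N3=0, N4=0, N5=0 → 0; observed 0. Eliminates N5 inverted output.
Only N5 stuck-at-0 is consistent with every test.

N5 stuck-at-0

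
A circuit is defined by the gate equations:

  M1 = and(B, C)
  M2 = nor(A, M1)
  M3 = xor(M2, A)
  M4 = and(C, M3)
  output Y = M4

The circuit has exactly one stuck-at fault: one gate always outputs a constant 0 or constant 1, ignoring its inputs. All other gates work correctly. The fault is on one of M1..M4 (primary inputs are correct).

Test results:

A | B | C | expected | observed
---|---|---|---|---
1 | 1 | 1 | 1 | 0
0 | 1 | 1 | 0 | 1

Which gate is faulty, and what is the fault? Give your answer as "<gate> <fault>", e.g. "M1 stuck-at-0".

Fault-free values for test 1 (A=1, B=1, C=1): M1=1, M2=0, M3=1, M4=1, giving Y=1. Observed 0.
Test 1: faults giving observed 0 are {M2 stuck-at-1, M3 stuck-at-0, M4 stuck-at-0}.
Test 2 (A=0, B=1, C=1): fault-free M1=1, M2=0, M3=0, M4=0 → 0; observed 1. Eliminates M3 stuck-at-0, M4 stuck-at-0.
Only M2 stuck-at-1 is consistent with every test.

M2 stuck-at-1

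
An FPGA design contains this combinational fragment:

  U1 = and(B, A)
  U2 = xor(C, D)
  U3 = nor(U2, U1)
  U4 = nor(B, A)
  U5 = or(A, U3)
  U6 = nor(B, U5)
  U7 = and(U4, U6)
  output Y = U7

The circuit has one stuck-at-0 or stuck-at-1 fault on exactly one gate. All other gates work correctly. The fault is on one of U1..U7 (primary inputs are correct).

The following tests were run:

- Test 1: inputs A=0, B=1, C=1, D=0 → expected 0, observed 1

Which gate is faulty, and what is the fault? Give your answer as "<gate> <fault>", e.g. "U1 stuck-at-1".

U7 stuck-at-1

Fault-free values for test 1 (A=0, B=1, C=1, D=0): U1=0, U2=1, U3=0, U4=0, U5=0, U6=0, U7=0, giving Y=0. Observed 1.
Test 1: faults giving observed 1 are {U7 stuck-at-1}.
Only U7 stuck-at-1 is consistent with every test.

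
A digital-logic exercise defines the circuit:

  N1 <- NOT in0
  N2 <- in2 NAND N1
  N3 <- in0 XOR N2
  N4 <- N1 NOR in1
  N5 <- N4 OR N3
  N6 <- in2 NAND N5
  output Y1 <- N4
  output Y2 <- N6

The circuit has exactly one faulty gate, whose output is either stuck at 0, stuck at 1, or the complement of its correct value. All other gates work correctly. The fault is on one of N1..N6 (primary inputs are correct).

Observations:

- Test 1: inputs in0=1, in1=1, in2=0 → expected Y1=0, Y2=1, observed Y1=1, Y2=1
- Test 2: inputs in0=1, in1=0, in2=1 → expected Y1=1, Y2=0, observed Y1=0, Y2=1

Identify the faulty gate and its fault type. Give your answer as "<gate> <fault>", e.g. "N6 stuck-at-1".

N4 inverted output

Fault-free values for test 1 (in0=1, in1=1, in2=0): N1=0, N2=1, N3=0, N4=0, N5=0, N6=1, giving Y1=0, Y2=1. Observed Y1=1, Y2=1.
Test 1: faults giving observed Y1=1, Y2=1 are {N4 stuck-at-1, N4 inverted output}.
Test 2 (in0=1, in1=0, in2=1): fault-free N1=0, N2=1, N3=0, N4=1, N5=1, N6=0 → Y1=1, Y2=0; observed Y1=0, Y2=1. Eliminates N4 stuck-at-1.
Only N4 inverted output is consistent with every test.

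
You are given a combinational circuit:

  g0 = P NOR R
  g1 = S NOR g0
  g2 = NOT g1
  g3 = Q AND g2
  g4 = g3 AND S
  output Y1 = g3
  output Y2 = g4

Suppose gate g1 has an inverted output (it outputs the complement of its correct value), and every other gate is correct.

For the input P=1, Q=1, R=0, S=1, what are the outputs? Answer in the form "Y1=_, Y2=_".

Propagate with g1 forced: g0=0, g1=1 [inverted output], g2=0, g3=0, g4=0.
So the outputs are Y1=0, Y2=0. (Without the fault they would be Y1=1, Y2=1.)

Y1=0, Y2=0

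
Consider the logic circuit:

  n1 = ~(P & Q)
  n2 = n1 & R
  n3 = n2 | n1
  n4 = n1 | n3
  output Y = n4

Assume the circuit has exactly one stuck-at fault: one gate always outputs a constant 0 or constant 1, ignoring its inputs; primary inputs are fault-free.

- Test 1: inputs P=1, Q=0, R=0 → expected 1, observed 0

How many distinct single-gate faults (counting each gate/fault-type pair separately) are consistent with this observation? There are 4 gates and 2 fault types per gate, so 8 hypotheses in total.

Fault-free: n1=1, n2=0, n3=1, n4=1 → 1. Observed 0.
  n1 stuck-at-0: output 0 ✓
  n1 stuck-at-1: output 1 ✗
  n2 stuck-at-0: output 1 ✗
  n2 stuck-at-1: output 1 ✗
  n3 stuck-at-0: output 1 ✗
  n3 stuck-at-1: output 1 ✗
  n4 stuck-at-0: output 0 ✓
  n4 stuck-at-1: output 1 ✗
Consistent faults: {n1 stuck-at-0, n4 stuck-at-0} — 2 in all.

2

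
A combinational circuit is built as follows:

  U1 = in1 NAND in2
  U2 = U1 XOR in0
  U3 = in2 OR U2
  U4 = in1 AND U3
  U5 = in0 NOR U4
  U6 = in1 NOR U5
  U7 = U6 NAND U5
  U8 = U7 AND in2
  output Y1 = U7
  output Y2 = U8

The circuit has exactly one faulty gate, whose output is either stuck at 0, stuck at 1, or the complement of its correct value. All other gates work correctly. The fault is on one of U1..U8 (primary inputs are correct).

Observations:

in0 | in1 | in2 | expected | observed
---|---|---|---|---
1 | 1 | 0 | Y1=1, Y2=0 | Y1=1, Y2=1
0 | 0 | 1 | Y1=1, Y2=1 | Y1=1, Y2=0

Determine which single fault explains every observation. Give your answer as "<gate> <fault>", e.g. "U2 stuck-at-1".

Fault-free values for test 1 (in0=1, in1=1, in2=0): U1=1, U2=0, U3=0, U4=0, U5=0, U6=0, U7=1, U8=0, giving Y1=1, Y2=0. Observed Y1=1, Y2=1.
Test 1: faults giving observed Y1=1, Y2=1 are {U8 stuck-at-1, U8 inverted output}.
Test 2 (in0=0, in1=0, in2=1): fault-free U1=1, U2=1, U3=1, U4=0, U5=1, U6=0, U7=1, U8=1 → Y1=1, Y2=1; observed Y1=1, Y2=0. Eliminates U8 stuck-at-1.
Only U8 inverted output is consistent with every test.

U8 inverted output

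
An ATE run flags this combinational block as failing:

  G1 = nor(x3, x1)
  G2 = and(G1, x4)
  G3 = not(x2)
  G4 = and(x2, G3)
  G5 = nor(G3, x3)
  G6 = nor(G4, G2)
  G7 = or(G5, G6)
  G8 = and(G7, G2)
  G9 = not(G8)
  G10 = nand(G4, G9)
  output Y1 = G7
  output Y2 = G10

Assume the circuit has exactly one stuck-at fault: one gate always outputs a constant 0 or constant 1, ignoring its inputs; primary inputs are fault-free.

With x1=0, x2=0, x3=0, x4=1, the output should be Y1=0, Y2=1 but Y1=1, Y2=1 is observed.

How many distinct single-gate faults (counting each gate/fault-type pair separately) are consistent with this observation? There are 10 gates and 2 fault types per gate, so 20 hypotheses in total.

Fault-free: G1=1, G2=1, G3=1, G4=0, G5=0, G6=0, G7=0, G8=0, G9=1, G10=1 → Y1=0, Y2=1. Observed Y1=1, Y2=1.
  G1: stuck-at-0 ✓; others ✗
  G2: stuck-at-0 ✓; others ✗
  G3: stuck-at-0 ✓; others ✗
  G4: none of the 2 fault types match ✗
  G5: stuck-at-1 ✓; others ✗
  G6: stuck-at-1 ✓; others ✗
  G7: stuck-at-1 ✓; others ✗
  G8: none of the 2 fault types match ✗
  G9: none of the 2 fault types match ✗
  G10: none of the 2 fault types match ✗
Consistent faults: {G1 stuck-at-0, G2 stuck-at-0, G3 stuck-at-0, G5 stuck-at-1, G6 stuck-at-1, G7 stuck-at-1} — 6 in all.

6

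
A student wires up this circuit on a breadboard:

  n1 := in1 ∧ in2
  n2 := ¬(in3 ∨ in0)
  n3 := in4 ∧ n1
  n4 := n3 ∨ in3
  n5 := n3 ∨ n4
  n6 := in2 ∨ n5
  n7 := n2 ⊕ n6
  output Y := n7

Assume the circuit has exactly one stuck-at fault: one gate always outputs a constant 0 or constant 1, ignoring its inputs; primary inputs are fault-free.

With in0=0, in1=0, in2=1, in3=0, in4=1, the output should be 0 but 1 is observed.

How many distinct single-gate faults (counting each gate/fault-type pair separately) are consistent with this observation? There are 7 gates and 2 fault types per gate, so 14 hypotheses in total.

3

Fault-free: n1=0, n2=1, n3=0, n4=0, n5=0, n6=1, n7=0 → 0. Observed 1.
  n1 stuck-at-0: output 0 ✗
  n1 stuck-at-1: output 0 ✗
  n2 stuck-at-0: output 1 ✓
  n2 stuck-at-1: output 0 ✗
  n3 stuck-at-0: output 0 ✗
  n3 stuck-at-1: output 0 ✗
  n4 stuck-at-0: output 0 ✗
  n4 stuck-at-1: output 0 ✗
  n5 stuck-at-0: output 0 ✗
  n5 stuck-at-1: output 0 ✗
  n6 stuck-at-0: output 1 ✓
  n6 stuck-at-1: output 0 ✗
  n7 stuck-at-0: output 0 ✗
  n7 stuck-at-1: output 1 ✓
Consistent faults: {n2 stuck-at-0, n6 stuck-at-0, n7 stuck-at-1} — 3 in all.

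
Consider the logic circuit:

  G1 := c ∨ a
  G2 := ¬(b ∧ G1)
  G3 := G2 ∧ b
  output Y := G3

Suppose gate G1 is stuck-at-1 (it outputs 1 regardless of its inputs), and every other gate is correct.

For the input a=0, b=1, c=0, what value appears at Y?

0

Propagate with G1 forced: G1=1 [stuck-at-1], G2=0, G3=0.
So Y = 0. (Without the fault it would be 1.)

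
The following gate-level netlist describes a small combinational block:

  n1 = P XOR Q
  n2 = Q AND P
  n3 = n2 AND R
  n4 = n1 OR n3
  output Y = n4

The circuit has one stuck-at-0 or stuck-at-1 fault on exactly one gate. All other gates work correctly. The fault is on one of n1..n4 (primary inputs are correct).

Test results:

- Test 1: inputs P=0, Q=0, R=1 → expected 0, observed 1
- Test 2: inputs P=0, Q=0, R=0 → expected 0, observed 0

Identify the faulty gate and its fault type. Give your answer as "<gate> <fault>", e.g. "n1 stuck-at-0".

Fault-free values for test 1 (P=0, Q=0, R=1): n1=0, n2=0, n3=0, n4=0, giving Y=0. Observed 1.
Test 1: faults giving observed 1 are {n1 stuck-at-1, n2 stuck-at-1, n3 stuck-at-1, n4 stuck-at-1}.
Test 2 (P=0, Q=0, R=0): fault-free n1=0, n2=0, n3=0, n4=0 → 0; observed 0. Eliminates n1 stuck-at-1, n3 stuck-at-1, n4 stuck-at-1.
Only n2 stuck-at-1 is consistent with every test.

n2 stuck-at-1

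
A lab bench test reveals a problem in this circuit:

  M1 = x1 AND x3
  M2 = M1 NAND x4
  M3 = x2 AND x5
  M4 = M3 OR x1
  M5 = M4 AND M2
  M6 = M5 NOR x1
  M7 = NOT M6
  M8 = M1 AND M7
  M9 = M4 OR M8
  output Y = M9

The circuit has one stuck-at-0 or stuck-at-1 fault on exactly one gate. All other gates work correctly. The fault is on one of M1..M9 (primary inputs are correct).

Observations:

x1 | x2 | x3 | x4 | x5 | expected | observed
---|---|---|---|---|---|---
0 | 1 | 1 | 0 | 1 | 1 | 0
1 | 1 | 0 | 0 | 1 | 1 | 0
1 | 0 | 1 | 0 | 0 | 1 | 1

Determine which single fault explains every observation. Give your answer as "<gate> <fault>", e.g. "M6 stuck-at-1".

Fault-free values for test 1 (x1=0, x2=1, x3=1, x4=0, x5=1): M1=0, M2=1, M3=1, M4=1, M5=1, M6=0, M7=1, M8=0, M9=1, giving Y=1. Observed 0.
Test 1: faults giving observed 0 are {M3 stuck-at-0, M4 stuck-at-0, M9 stuck-at-0}.
Test 2 (x1=1, x2=1, x3=0, x4=0, x5=1): fault-free M1=0, M2=1, M3=1, M4=1, M5=1, M6=0, M7=1, M8=0, M9=1 → 1; observed 0. Eliminates M3 stuck-at-0.
Test 3 (x1=1, x2=0, x3=1, x4=0, x5=0): fault-free M1=1, M2=1, M3=0, M4=1, M5=1, M6=0, M7=1, M8=1, M9=1 → 1; observed 1. Eliminates M9 stuck-at-0.
Only M4 stuck-at-0 is consistent with every test.

M4 stuck-at-0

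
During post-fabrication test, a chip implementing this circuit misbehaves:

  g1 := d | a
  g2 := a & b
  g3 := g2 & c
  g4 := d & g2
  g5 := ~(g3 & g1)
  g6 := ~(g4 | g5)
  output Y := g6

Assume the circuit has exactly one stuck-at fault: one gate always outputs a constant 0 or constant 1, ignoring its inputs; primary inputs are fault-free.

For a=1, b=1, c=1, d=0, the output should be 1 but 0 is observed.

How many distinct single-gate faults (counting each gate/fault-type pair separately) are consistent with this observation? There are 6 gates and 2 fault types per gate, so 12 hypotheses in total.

6

Fault-free: g1=1, g2=1, g3=1, g4=0, g5=0, g6=1 → 1. Observed 0.
  g1 stuck-at-0: output 0 ✓
  g1 stuck-at-1: output 1 ✗
  g2 stuck-at-0: output 0 ✓
  g2 stuck-at-1: output 1 ✗
  g3 stuck-at-0: output 0 ✓
  g3 stuck-at-1: output 1 ✗
  g4 stuck-at-0: output 1 ✗
  g4 stuck-at-1: output 0 ✓
  g5 stuck-at-0: output 1 ✗
  g5 stuck-at-1: output 0 ✓
  g6 stuck-at-0: output 0 ✓
  g6 stuck-at-1: output 1 ✗
Consistent faults: {g1 stuck-at-0, g2 stuck-at-0, g3 stuck-at-0, g4 stuck-at-1, g5 stuck-at-1, g6 stuck-at-0} — 6 in all.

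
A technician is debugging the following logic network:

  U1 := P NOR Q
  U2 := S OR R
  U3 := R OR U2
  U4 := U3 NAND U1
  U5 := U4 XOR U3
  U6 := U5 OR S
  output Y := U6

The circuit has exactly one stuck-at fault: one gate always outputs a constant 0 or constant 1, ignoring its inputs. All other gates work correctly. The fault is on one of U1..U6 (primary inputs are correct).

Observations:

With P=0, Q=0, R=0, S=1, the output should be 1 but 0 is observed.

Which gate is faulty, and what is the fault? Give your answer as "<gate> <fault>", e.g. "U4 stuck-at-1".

Fault-free values for test 1 (P=0, Q=0, R=0, S=1): U1=1, U2=1, U3=1, U4=0, U5=1, U6=1, giving Y=1. Observed 0.
Test 1: faults giving observed 0 are {U6 stuck-at-0}.
Only U6 stuck-at-0 is consistent with every test.

U6 stuck-at-0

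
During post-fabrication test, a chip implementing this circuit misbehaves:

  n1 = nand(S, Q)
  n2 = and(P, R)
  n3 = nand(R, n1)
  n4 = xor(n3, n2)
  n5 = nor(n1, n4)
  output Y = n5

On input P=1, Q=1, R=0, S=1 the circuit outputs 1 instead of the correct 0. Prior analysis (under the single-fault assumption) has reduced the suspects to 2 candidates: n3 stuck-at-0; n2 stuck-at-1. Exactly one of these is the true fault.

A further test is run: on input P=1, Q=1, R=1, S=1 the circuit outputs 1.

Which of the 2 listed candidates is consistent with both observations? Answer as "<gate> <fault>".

n2 stuck-at-1

Evaluate each candidate on input P=1, Q=1, R=1, S=1:
  n3 stuck-at-0: n1=0, n2=1, n3=0 [stuck-at-0], n4=1, n5=0 → 0 — eliminated
  n2 stuck-at-1: n1=0, n2=1 [stuck-at-1], n3=1, n4=0, n5=1 → 1 — matches
Only n2 stuck-at-1 reproduces the observed 1.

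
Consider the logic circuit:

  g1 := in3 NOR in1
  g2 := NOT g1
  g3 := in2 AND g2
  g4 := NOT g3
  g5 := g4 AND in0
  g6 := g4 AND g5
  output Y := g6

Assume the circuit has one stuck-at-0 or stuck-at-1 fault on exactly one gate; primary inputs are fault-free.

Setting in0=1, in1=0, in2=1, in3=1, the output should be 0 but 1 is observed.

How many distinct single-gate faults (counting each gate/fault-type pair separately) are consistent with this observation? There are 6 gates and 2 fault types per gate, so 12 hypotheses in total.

Fault-free: g1=0, g2=1, g3=1, g4=0, g5=0, g6=0 → 0. Observed 1.
  g1 stuck-at-0: output 0 ✗
  g1 stuck-at-1: output 1 ✓
  g2 stuck-at-0: output 1 ✓
  g2 stuck-at-1: output 0 ✗
  g3 stuck-at-0: output 1 ✓
  g3 stuck-at-1: output 0 ✗
  g4 stuck-at-0: output 0 ✗
  g4 stuck-at-1: output 1 ✓
  g5 stuck-at-0: output 0 ✗
  g5 stuck-at-1: output 0 ✗
  g6 stuck-at-0: output 0 ✗
  g6 stuck-at-1: output 1 ✓
Consistent faults: {g1 stuck-at-1, g2 stuck-at-0, g3 stuck-at-0, g4 stuck-at-1, g6 stuck-at-1} — 5 in all.

5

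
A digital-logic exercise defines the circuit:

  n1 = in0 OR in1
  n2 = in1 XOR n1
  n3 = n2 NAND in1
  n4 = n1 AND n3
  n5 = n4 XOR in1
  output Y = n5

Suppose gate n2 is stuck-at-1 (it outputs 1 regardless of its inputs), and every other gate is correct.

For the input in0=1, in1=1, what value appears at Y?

1

Propagate with n2 forced: n1=1, n2=1 [stuck-at-1], n3=0, n4=0, n5=1.
So Y = 1. (Without the fault it would be 0.)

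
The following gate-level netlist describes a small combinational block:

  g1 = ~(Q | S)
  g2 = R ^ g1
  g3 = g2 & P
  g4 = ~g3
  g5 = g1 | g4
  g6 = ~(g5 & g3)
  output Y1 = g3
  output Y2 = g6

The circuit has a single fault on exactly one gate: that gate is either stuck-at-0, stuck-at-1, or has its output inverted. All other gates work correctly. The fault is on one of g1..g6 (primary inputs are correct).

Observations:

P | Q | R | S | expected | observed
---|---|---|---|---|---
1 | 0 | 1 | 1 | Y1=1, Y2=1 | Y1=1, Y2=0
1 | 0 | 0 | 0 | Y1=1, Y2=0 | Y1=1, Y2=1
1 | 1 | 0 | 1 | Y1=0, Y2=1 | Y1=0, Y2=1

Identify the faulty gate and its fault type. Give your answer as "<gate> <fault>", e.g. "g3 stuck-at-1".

Fault-free values for test 1 (P=1, Q=0, R=1, S=1): g1=0, g2=1, g3=1, g4=0, g5=0, g6=1, giving Y1=1, Y2=1. Observed Y1=1, Y2=0.
Test 1: faults giving observed Y1=1, Y2=0 are {g4 stuck-at-1, g4 inverted output, g5 stuck-at-1, g5 inverted output, g6 stuck-at-0, g6 inverted output}.
Test 2 (P=1, Q=0, R=0, S=0): fault-free g1=1, g2=1, g3=1, g4=0, g5=1, g6=0 → Y1=1, Y2=0; observed Y1=1, Y2=1. Eliminates g4 stuck-at-1, g4 inverted output, g5 stuck-at-1, g6 stuck-at-0.
Test 3 (P=1, Q=1, R=0, S=1): fault-free g1=0, g2=0, g3=0, g4=1, g5=1, g6=1 → Y1=0, Y2=1; observed Y1=0, Y2=1. Eliminates g6 inverted output.
Only g5 inverted output is consistent with every test.

g5 inverted output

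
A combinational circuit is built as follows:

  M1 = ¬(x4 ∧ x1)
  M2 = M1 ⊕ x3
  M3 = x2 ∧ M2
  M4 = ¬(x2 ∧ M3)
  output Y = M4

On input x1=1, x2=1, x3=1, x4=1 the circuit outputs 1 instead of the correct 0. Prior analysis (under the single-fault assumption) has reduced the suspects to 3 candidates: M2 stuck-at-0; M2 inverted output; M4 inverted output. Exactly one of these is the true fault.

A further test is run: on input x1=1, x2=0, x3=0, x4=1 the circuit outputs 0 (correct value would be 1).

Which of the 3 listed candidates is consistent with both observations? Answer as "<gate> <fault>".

M4 inverted output

Evaluate each candidate on input x1=1, x2=0, x3=0, x4=1:
  M2 stuck-at-0: M1=0, M2=0 [stuck-at-0], M3=0, M4=1 → 1 — eliminated
  M2 inverted output: M1=0, M2=1 [inverted output], M3=0, M4=1 → 1 — eliminated
  M4 inverted output: M1=0, M2=0, M3=0, M4=0 [inverted output] → 0 — matches
Only M4 inverted output reproduces the observed 0.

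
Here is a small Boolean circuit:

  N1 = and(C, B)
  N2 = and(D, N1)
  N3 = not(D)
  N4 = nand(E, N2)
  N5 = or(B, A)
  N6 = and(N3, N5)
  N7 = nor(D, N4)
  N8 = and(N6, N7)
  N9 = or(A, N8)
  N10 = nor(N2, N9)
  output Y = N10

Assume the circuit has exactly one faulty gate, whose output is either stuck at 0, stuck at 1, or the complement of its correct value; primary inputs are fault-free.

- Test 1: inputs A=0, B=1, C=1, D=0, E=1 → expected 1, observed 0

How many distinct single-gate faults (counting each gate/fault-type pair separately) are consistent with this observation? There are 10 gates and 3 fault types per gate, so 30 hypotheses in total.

Fault-free: N1=1, N2=0, N3=1, N4=1, N5=1, N6=1, N7=0, N8=0, N9=0, N10=1 → 1. Observed 0.
  N1: none of the 3 fault types match ✗
  N2: stuck-at-1, inverted output ✓; others ✗
  N3: none of the 3 fault types match ✗
  N4: stuck-at-0, inverted output ✓; others ✗
  N5: none of the 3 fault types match ✗
  N6: none of the 3 fault types match ✗
  N7: stuck-at-1, inverted output ✓; others ✗
  N8: stuck-at-1, inverted output ✓; others ✗
  N9: stuck-at-1, inverted output ✓; others ✗
  N10: stuck-at-0, inverted output ✓; others ✗
Consistent faults: {N2 stuck-at-1, N2 inverted output, N4 stuck-at-0, N4 inverted output, N7 stuck-at-1, N7 inverted output, N8 stuck-at-1, N8 inverted output, N9 stuck-at-1, N9 inverted output, N10 stuck-at-0, N10 inverted output} — 12 in all.

12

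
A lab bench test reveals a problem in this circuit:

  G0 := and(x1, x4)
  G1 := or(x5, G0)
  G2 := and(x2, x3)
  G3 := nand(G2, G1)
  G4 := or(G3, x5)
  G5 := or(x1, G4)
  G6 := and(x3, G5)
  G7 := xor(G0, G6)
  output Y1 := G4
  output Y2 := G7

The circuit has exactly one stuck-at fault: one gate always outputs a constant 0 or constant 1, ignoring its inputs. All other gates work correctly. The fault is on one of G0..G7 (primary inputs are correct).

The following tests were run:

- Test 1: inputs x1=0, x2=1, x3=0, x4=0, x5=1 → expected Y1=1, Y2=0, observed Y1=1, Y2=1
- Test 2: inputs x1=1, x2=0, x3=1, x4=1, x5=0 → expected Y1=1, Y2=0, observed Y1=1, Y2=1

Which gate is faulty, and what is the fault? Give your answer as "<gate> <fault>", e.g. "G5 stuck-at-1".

Fault-free values for test 1 (x1=0, x2=1, x3=0, x4=0, x5=1): G0=0, G1=1, G2=0, G3=1, G4=1, G5=1, G6=0, G7=0, giving Y1=1, Y2=0. Observed Y1=1, Y2=1.
Test 1: faults giving observed Y1=1, Y2=1 are {G0 stuck-at-1, G6 stuck-at-1, G7 stuck-at-1}.
Test 2 (x1=1, x2=0, x3=1, x4=1, x5=0): fault-free G0=1, G1=1, G2=0, G3=1, G4=1, G5=1, G6=1, G7=0 → Y1=1, Y2=0; observed Y1=1, Y2=1. Eliminates G0 stuck-at-1, G6 stuck-at-1.
Only G7 stuck-at-1 is consistent with every test.

G7 stuck-at-1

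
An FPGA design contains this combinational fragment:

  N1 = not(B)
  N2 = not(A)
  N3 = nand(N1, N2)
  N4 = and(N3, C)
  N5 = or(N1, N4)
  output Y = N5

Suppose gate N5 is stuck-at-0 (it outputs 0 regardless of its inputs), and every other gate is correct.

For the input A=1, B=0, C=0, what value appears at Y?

0

Propagate with N5 forced: N1=1, N2=0, N3=1, N4=0, N5=0 [stuck-at-0].
So Y = 0. (Without the fault it would be 1.)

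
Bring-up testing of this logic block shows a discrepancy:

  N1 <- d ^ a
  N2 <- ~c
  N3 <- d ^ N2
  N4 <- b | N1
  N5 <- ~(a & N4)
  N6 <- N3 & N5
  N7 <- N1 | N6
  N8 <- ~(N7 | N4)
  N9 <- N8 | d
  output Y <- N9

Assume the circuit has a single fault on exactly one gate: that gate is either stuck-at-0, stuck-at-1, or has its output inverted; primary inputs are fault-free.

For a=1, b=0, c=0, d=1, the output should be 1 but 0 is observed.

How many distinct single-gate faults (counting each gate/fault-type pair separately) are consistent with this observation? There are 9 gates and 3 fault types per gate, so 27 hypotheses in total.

Fault-free: N1=0, N2=1, N3=0, N4=0, N5=1, N6=0, N7=0, N8=1, N9=1 → 1. Observed 0.
  N1: none of the 3 fault types match ✗
  N2: none of the 3 fault types match ✗
  N3: none of the 3 fault types match ✗
  N4: none of the 3 fault types match ✗
  N5: none of the 3 fault types match ✗
  N6: none of the 3 fault types match ✗
  N7: none of the 3 fault types match ✗
  N8: none of the 3 fault types match ✗
  N9: stuck-at-0, inverted output ✓; others ✗
Consistent faults: {N9 stuck-at-0, N9 inverted output} — 2 in all.

2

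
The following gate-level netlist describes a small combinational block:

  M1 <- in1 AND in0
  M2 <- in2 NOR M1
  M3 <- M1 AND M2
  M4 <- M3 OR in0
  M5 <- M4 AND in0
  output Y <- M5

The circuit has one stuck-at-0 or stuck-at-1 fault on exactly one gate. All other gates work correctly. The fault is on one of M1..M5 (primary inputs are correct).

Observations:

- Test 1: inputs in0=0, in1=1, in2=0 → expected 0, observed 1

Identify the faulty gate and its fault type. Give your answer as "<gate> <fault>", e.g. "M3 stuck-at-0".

M5 stuck-at-1

Fault-free values for test 1 (in0=0, in1=1, in2=0): M1=0, M2=1, M3=0, M4=0, M5=0, giving Y=0. Observed 1.
Test 1: faults giving observed 1 are {M5 stuck-at-1}.
Only M5 stuck-at-1 is consistent with every test.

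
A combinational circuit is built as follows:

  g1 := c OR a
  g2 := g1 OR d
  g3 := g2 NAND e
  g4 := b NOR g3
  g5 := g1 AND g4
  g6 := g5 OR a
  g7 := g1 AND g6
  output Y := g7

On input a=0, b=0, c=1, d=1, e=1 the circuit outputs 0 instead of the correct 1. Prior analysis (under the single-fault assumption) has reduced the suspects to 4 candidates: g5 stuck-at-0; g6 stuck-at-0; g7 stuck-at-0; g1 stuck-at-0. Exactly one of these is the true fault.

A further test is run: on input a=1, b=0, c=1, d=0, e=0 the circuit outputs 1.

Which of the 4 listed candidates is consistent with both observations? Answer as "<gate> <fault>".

g5 stuck-at-0

Evaluate each candidate on input a=1, b=0, c=1, d=0, e=0:
  g5 stuck-at-0: g1=1, g2=1, g3=1, g4=0, g5=0 [stuck-at-0], g6=1, g7=1 → 1 — matches
  g6 stuck-at-0: g1=1, g2=1, g3=1, g4=0, g5=0, g6=0 [stuck-at-0], g7=0 → 0 — eliminated
  g7 stuck-at-0: g1=1, g2=1, g3=1, g4=0, g5=0, g6=1, g7=0 [stuck-at-0] → 0 — eliminated
  g1 stuck-at-0: g1=0 [stuck-at-0], g2=0, g3=1, g4=0, g5=0, g6=1, g7=0 → 0 — eliminated
Only g5 stuck-at-0 reproduces the observed 1.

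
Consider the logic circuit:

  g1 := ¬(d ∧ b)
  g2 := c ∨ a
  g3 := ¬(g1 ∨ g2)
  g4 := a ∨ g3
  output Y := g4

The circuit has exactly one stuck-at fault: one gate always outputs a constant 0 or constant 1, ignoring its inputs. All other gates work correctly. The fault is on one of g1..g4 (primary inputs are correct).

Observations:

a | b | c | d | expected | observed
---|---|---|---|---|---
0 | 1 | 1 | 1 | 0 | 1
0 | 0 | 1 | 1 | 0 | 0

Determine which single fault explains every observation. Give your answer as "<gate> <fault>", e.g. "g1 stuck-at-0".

Fault-free values for test 1 (a=0, b=1, c=1, d=1): g1=0, g2=1, g3=0, g4=0, giving Y=0. Observed 1.
Test 1: faults giving observed 1 are {g2 stuck-at-0, g3 stuck-at-1, g4 stuck-at-1}.
Test 2 (a=0, b=0, c=1, d=1): fault-free g1=1, g2=1, g3=0, g4=0 → 0; observed 0. Eliminates g3 stuck-at-1, g4 stuck-at-1.
Only g2 stuck-at-0 is consistent with every test.

g2 stuck-at-0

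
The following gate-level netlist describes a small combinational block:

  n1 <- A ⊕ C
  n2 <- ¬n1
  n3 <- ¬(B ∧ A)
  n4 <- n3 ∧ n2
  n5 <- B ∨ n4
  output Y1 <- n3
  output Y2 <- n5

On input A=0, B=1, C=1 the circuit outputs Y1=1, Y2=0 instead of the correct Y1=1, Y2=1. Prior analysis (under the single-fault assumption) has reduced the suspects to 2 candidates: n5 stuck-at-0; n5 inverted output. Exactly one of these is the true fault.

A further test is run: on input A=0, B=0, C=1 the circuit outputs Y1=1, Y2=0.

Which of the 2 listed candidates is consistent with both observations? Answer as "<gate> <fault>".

Evaluate each candidate on input A=0, B=0, C=1:
  n5 stuck-at-0: n1=1, n2=0, n3=1, n4=0, n5=0 [stuck-at-0] → Y1=1, Y2=0 — matches
  n5 inverted output: n1=1, n2=0, n3=1, n4=0, n5=1 [inverted output] → Y1=1, Y2=1 — eliminated
Only n5 stuck-at-0 reproduces the observed Y1=1, Y2=0.

n5 stuck-at-0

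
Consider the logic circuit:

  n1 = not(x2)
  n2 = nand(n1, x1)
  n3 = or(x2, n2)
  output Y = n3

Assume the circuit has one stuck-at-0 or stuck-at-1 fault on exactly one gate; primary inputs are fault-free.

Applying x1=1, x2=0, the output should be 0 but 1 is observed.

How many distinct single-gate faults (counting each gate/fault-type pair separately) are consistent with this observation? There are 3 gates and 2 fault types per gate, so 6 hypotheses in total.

3

Fault-free: n1=1, n2=0, n3=0 → 0. Observed 1.
  n1 stuck-at-0: output 1 ✓
  n1 stuck-at-1: output 0 ✗
  n2 stuck-at-0: output 0 ✗
  n2 stuck-at-1: output 1 ✓
  n3 stuck-at-0: output 0 ✗
  n3 stuck-at-1: output 1 ✓
Consistent faults: {n1 stuck-at-0, n2 stuck-at-1, n3 stuck-at-1} — 3 in all.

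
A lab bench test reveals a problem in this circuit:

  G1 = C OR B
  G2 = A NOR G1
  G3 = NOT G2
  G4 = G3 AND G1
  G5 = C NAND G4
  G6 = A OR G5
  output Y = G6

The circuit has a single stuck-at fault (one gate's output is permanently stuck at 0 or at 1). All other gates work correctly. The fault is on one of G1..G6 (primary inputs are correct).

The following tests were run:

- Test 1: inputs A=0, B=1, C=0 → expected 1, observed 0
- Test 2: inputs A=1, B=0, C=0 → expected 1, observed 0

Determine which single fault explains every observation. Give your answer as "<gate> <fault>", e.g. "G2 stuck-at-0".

Fault-free values for test 1 (A=0, B=1, C=0): G1=1, G2=0, G3=1, G4=1, G5=1, G6=1, giving Y=1. Observed 0.
Test 1: faults giving observed 0 are {G5 stuck-at-0, G6 stuck-at-0}.
Test 2 (A=1, B=0, C=0): fault-free G1=0, G2=0, G3=1, G4=0, G5=1, G6=1 → 1; observed 0. Eliminates G5 stuck-at-0.
Only G6 stuck-at-0 is consistent with every test.

G6 stuck-at-0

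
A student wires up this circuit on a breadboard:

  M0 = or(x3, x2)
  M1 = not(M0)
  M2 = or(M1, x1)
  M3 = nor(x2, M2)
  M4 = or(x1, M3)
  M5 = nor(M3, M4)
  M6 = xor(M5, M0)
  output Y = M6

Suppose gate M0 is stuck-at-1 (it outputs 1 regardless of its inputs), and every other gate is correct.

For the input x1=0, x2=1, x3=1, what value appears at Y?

0

Propagate with M0 forced: M0=1 [stuck-at-1], M1=0, M2=0, M3=0, M4=0, M5=1, M6=0.
So Y = 0. (Same as the fault-free value — the fault is masked on this input.)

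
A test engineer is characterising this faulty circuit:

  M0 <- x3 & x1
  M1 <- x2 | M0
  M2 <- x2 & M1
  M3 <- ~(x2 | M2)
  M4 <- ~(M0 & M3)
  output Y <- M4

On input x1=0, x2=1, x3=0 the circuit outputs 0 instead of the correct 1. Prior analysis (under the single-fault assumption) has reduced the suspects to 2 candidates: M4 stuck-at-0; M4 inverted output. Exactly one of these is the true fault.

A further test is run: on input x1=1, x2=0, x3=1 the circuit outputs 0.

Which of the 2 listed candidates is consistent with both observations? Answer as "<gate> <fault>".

Evaluate each candidate on input x1=1, x2=0, x3=1:
  M4 stuck-at-0: M0=1, M1=1, M2=0, M3=1, M4=0 [stuck-at-0] → 0 — matches
  M4 inverted output: M0=1, M1=1, M2=0, M3=1, M4=1 [inverted output] → 1 — eliminated
Only M4 stuck-at-0 reproduces the observed 0.

M4 stuck-at-0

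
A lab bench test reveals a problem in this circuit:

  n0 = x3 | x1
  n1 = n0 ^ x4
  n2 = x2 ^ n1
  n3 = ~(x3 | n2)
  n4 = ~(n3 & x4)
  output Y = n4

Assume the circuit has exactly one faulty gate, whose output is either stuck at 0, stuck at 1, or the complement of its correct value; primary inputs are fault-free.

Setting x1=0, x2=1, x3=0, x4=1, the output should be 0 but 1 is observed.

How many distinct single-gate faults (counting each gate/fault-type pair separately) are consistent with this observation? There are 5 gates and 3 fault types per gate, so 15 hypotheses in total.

10

Fault-free: n0=0, n1=1, n2=0, n3=1, n4=0 → 0. Observed 1.
  n0: stuck-at-1, inverted output ✓; others ✗
  n1: stuck-at-0, inverted output ✓; others ✗
  n2: stuck-at-1, inverted output ✓; others ✗
  n3: stuck-at-0, inverted output ✓; others ✗
  n4: stuck-at-1, inverted output ✓; others ✗
Consistent faults: {n0 stuck-at-1, n0 inverted output, n1 stuck-at-0, n1 inverted output, n2 stuck-at-1, n2 inverted output, n3 stuck-at-0, n3 inverted output, n4 stuck-at-1, n4 inverted output} — 10 in all.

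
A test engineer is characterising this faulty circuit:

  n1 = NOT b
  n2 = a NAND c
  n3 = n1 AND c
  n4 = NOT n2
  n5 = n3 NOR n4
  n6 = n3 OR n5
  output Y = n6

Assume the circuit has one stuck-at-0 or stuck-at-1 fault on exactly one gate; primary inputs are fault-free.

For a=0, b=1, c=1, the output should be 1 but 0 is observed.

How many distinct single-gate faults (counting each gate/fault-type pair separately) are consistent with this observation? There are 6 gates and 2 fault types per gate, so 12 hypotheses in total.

Fault-free: n1=0, n2=1, n3=0, n4=0, n5=1, n6=1 → 1. Observed 0.
  n1 stuck-at-0: output 1 ✗
  n1 stuck-at-1: output 1 ✗
  n2 stuck-at-0: output 0 ✓
  n2 stuck-at-1: output 1 ✗
  n3 stuck-at-0: output 1 ✗
  n3 stuck-at-1: output 1 ✗
  n4 stuck-at-0: output 1 ✗
  n4 stuck-at-1: output 0 ✓
  n5 stuck-at-0: output 0 ✓
  n5 stuck-at-1: output 1 ✗
  n6 stuck-at-0: output 0 ✓
  n6 stuck-at-1: output 1 ✗
Consistent faults: {n2 stuck-at-0, n4 stuck-at-1, n5 stuck-at-0, n6 stuck-at-0} — 4 in all.

4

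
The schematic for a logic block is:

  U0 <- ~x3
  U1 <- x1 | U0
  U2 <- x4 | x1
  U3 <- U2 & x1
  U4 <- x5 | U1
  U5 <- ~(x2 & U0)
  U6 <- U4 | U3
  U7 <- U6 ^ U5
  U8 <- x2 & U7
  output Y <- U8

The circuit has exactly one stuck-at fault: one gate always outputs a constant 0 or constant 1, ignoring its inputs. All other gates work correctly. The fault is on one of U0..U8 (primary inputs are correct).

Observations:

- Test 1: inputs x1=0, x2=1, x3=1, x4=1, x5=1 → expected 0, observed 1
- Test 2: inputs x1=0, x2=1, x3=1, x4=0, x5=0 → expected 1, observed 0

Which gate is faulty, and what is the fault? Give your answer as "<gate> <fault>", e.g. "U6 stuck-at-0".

U5 stuck-at-0

Fault-free values for test 1 (x1=0, x2=1, x3=1, x4=1, x5=1): U0=0, U1=0, U2=1, U3=0, U4=1, U5=1, U6=1, U7=0, U8=0, giving Y=0. Observed 1.
Test 1: faults giving observed 1 are {U0 stuck-at-1, U4 stuck-at-0, U5 stuck-at-0, U6 stuck-at-0, U7 stuck-at-1, U8 stuck-at-1}.
Test 2 (x1=0, x2=1, x3=1, x4=0, x5=0): fault-free U0=0, U1=0, U2=0, U3=0, U4=0, U5=1, U6=0, U7=1, U8=1 → 1; observed 0. Eliminates U0 stuck-at-1, U4 stuck-at-0, U6 stuck-at-0, U7 stuck-at-1, U8 stuck-at-1.
Only U5 stuck-at-0 is consistent with every test.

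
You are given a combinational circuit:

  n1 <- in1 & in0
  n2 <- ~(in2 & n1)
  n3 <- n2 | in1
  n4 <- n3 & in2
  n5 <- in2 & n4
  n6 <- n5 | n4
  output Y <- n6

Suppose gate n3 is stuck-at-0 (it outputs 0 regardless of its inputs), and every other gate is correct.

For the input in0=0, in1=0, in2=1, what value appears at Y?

Propagate with n3 forced: n1=0, n2=1, n3=0 [stuck-at-0], n4=0, n5=0, n6=0.
So Y = 0. (Without the fault it would be 1.)

0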